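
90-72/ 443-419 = -145819/ 443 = -329.16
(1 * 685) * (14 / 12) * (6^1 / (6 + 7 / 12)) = 57540 / 79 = 728.35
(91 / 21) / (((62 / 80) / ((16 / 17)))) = 8320 / 1581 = 5.26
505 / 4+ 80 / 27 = 13955 / 108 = 129.21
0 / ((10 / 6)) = 0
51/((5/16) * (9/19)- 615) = -304/3665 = -0.08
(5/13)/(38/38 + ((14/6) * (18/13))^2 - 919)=-65/153378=-0.00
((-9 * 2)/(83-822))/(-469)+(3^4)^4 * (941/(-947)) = -14039349319519497/328221677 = -42773985.70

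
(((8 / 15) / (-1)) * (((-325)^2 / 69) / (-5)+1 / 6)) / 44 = 42227 / 11385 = 3.71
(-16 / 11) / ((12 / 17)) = -68 / 33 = -2.06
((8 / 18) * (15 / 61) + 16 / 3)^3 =36594368 / 226981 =161.22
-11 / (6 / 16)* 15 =-440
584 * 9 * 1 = 5256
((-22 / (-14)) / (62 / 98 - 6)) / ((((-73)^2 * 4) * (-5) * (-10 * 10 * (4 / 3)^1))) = -231 / 11212216000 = -0.00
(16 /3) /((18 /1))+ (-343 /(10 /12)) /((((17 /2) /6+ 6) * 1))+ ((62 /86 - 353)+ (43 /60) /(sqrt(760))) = -210522196 /516645+ 43 * sqrt(190) /22800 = -407.45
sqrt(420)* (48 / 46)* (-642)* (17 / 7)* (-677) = 354661344* sqrt(105) / 161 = 22572654.23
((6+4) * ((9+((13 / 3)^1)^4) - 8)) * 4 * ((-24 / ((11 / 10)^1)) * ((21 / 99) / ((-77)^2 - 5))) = -160395200 / 14515281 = -11.05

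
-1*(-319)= 319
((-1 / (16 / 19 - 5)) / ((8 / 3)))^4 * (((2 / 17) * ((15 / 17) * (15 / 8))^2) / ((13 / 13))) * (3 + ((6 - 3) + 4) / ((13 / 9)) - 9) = -8015963259375 / 326068171360043008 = -0.00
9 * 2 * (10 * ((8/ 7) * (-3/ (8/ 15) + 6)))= 540/ 7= 77.14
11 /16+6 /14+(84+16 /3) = 30391 /336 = 90.45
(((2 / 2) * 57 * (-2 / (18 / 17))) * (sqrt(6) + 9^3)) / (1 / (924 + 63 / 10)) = -730183167 / 10 - 1001623 * sqrt(6) / 10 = -73263663.23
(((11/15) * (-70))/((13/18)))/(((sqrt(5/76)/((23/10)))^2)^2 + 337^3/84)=-7840970199216/50263369738439689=-0.00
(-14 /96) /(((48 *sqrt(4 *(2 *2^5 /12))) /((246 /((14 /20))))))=-205 *sqrt(3) /1536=-0.23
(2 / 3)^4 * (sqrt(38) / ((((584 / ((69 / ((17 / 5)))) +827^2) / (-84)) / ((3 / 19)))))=-51520 * sqrt(38) / 13450029681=-0.00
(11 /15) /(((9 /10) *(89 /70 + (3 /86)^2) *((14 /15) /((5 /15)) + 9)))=28474600 /524793141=0.05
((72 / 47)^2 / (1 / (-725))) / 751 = -3758400 / 1658959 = -2.27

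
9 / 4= 2.25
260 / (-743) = -260 / 743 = -0.35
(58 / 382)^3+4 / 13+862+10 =79015974197 / 90582323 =872.31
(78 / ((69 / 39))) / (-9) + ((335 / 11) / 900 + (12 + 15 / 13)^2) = 1294195049 / 7696260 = 168.16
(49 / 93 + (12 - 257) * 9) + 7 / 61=-12505325 / 5673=-2204.36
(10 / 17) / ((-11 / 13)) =-130 / 187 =-0.70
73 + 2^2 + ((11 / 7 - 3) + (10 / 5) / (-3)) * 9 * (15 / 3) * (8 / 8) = -121 / 7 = -17.29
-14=-14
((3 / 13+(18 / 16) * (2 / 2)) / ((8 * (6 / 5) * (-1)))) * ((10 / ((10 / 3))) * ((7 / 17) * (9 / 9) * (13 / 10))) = -987 / 4352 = -0.23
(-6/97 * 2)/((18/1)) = -2/291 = -0.01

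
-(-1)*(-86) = -86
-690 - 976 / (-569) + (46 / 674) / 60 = -7918826393 / 11505180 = -688.28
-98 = -98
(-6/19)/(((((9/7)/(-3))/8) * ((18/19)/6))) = 112/3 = 37.33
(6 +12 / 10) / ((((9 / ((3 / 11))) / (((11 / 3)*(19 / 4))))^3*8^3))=6859 / 3317760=0.00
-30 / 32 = -15 / 16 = -0.94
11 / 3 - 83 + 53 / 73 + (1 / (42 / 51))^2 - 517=-25502557 / 42924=-594.13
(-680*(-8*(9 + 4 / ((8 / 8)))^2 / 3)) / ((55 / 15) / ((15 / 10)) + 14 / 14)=88970.32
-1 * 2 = -2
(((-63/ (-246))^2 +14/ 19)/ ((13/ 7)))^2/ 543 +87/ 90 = 2413954476505111/ 2496306429253520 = 0.97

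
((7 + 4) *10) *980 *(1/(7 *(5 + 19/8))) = 123200/59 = 2088.14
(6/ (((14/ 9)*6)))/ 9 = 1/ 14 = 0.07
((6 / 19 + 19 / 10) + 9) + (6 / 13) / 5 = 11.31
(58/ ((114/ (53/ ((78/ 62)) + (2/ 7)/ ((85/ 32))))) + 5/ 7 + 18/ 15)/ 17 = 30954346/ 22485645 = 1.38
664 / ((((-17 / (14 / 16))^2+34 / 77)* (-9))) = -178948 / 916623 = -0.20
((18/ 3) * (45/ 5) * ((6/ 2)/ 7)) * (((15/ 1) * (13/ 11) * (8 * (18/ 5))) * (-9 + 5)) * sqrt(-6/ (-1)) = -3639168 * sqrt(6)/ 77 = -115767.59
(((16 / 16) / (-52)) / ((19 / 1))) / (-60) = 1 / 59280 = 0.00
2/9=0.22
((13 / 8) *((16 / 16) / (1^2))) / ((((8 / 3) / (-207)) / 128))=-16146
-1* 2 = -2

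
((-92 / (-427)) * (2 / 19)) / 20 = 46 / 40565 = 0.00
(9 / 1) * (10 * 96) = 8640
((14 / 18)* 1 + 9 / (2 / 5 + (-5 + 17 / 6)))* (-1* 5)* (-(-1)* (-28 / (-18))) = 144130 / 4293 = 33.57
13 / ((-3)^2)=13 / 9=1.44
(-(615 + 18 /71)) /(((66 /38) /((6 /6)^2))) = -354.24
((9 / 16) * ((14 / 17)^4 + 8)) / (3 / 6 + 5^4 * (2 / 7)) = 5564349 / 209387147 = 0.03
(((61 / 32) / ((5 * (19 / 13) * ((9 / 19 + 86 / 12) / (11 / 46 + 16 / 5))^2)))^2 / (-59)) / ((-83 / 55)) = 468544139299992548331 / 14934041086555012073600000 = 0.00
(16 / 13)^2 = 256 / 169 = 1.51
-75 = -75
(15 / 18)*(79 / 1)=395 / 6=65.83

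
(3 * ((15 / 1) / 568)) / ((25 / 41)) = 369 / 2840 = 0.13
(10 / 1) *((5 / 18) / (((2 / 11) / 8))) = 1100 / 9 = 122.22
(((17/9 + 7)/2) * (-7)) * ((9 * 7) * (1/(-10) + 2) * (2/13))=-7448/13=-572.92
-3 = -3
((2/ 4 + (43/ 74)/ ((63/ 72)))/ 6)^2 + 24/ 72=1194499/ 3219888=0.37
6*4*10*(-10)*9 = -21600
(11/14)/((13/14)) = 11/13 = 0.85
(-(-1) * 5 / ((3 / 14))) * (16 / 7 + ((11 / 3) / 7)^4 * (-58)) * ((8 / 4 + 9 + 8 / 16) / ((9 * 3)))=-46534750 / 2250423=-20.68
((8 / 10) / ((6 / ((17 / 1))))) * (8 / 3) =6.04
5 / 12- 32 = -379 / 12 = -31.58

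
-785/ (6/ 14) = -5495/ 3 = -1831.67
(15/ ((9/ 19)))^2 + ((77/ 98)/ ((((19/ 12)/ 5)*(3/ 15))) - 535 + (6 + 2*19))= 627448/ 1197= 524.18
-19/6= -3.17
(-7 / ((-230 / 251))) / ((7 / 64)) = 8032 / 115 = 69.84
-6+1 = -5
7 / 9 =0.78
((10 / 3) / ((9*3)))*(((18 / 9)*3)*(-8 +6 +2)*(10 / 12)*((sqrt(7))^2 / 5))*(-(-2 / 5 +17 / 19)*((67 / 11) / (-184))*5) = 0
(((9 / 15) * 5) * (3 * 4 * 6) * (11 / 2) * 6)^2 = 50808384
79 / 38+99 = 3841 / 38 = 101.08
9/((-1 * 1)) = -9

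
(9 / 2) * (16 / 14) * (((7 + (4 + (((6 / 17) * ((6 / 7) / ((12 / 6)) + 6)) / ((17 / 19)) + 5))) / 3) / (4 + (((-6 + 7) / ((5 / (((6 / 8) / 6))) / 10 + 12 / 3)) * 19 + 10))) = 3599808 / 1855091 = 1.94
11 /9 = 1.22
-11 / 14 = -0.79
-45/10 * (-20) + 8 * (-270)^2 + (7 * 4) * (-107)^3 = -33717914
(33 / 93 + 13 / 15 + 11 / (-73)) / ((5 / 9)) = 109047 / 56575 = 1.93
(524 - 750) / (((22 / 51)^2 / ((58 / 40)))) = -8523477 / 4840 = -1761.05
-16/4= -4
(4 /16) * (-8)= -2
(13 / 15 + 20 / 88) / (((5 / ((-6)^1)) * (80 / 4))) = -361 / 5500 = -0.07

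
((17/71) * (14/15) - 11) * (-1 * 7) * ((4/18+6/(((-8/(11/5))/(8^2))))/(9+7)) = -190483769/383400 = -496.83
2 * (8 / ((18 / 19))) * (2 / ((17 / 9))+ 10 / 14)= 32072 / 1071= 29.95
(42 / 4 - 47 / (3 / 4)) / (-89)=313 / 534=0.59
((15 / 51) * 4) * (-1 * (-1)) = 20 / 17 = 1.18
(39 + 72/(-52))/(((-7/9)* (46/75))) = -330075/4186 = -78.85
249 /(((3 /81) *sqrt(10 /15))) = 8233.96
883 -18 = 865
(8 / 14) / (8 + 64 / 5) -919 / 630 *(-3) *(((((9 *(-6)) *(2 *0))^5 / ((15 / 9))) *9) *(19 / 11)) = 0.03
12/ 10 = 6/ 5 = 1.20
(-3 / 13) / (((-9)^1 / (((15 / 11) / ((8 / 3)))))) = 0.01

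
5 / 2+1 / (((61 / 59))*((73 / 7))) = 23091 / 8906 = 2.59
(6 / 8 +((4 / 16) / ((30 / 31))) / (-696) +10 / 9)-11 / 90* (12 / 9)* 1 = 85079 / 50112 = 1.70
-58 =-58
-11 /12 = -0.92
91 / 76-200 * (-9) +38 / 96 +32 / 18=4934023 / 2736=1803.37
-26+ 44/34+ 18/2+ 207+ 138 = 5598/17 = 329.29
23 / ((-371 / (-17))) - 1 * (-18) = 7069 / 371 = 19.05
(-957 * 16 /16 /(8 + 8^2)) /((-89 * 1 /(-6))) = -319 /356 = -0.90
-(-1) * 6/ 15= 2/ 5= 0.40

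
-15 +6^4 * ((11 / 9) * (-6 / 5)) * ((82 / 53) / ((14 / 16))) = -6262449 / 1855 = -3375.98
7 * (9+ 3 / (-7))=60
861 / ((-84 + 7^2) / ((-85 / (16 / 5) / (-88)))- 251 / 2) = -3.57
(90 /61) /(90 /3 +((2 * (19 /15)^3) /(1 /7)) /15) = 2278125 /49250668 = 0.05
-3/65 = -0.05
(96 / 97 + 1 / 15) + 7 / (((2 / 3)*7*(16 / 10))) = 46417 / 23280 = 1.99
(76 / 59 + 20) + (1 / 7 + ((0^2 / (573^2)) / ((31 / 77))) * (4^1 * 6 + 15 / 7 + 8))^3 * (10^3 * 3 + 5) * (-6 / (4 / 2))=-101077 / 20237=-4.99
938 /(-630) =-67 /45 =-1.49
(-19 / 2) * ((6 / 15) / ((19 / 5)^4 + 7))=-2375 / 134696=-0.02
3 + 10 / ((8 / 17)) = 97 / 4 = 24.25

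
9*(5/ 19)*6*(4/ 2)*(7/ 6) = 630/ 19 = 33.16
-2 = -2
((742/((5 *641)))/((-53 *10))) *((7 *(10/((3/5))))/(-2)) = 0.03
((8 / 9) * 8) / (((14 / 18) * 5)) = 64 / 35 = 1.83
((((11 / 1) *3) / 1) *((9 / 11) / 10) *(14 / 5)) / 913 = 189 / 22825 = 0.01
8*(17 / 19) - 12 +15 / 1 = 10.16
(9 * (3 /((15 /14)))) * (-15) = -378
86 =86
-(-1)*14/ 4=3.50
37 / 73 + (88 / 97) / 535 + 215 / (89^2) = 16074607444 / 30007401535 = 0.54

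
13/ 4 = 3.25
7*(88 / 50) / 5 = 2.46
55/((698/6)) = 165/349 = 0.47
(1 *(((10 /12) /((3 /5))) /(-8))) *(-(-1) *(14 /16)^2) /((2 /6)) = -0.40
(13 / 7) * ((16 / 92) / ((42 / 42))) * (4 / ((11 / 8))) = 1664 / 1771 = 0.94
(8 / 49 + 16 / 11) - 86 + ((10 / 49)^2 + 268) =4850630 / 26411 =183.66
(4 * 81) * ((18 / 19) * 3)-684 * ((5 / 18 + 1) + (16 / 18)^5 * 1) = -41477702 / 124659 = -332.73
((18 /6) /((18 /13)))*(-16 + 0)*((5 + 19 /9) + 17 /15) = -38584 /135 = -285.81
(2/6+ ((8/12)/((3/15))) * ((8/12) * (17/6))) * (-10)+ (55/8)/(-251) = -3595805/54216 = -66.32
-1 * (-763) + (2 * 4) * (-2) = 747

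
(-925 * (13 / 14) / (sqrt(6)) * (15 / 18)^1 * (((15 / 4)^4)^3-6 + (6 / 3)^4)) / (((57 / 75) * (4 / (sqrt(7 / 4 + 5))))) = -195025216324373703125 * sqrt(2) / 142807662592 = -1931320077.12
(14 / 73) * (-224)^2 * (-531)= -373008384 / 73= -5109703.89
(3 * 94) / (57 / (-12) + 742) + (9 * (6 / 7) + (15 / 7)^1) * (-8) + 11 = -464293 / 6881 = -67.47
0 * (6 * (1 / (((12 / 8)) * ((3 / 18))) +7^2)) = 0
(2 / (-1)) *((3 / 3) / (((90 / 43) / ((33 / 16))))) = -473 / 240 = -1.97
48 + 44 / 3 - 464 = -1204 / 3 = -401.33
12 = 12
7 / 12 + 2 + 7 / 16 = 145 / 48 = 3.02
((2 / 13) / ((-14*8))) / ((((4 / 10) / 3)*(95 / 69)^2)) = -14283 / 2628080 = -0.01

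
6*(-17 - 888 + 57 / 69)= -124776 / 23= -5425.04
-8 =-8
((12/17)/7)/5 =0.02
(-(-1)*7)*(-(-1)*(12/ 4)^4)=567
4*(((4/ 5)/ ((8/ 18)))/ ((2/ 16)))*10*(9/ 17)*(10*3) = 9148.24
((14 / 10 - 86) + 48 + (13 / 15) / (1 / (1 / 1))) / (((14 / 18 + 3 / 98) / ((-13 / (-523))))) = -2048592 / 1864495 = -1.10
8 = 8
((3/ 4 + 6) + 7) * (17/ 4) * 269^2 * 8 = 67657535/ 2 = 33828767.50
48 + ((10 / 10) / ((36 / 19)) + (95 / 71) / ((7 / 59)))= 1070039 / 17892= 59.81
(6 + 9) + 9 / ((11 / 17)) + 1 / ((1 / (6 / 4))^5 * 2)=23025 / 704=32.71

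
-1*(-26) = 26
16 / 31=0.52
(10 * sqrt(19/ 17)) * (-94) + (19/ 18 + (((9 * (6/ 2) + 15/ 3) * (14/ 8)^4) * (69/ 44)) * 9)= 13422533/ 3168 -940 * sqrt(323)/ 17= 3243.15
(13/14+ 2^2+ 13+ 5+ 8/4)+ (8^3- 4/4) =7503/14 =535.93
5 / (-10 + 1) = -5 / 9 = -0.56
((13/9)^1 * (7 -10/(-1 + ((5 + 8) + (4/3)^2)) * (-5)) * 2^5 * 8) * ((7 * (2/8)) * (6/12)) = 959504/279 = 3439.08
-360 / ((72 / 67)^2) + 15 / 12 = -22355 / 72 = -310.49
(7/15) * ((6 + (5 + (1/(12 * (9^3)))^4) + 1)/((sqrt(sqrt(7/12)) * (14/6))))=70277506421640193 * sqrt(2) * 3^(1/4) * 7^(3/4)/204976060396450560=2.75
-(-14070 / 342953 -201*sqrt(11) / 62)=14070 / 342953 + 201*sqrt(11) / 62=10.79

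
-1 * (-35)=35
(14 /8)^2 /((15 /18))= 147 /40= 3.68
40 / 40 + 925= 926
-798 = -798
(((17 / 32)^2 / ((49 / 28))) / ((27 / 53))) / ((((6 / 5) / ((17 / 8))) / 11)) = 14321395 / 2322432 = 6.17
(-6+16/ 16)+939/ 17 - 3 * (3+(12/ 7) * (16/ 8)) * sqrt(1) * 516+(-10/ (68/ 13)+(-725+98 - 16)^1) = -2509973/ 238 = -10546.11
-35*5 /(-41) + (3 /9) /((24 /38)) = 7079 /1476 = 4.80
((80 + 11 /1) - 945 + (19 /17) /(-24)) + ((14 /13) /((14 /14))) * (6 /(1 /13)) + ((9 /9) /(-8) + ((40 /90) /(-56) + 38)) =-3136657 /4284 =-732.18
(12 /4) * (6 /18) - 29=-28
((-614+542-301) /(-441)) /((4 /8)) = 746 /441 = 1.69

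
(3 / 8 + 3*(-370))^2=78801129 / 64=1231267.64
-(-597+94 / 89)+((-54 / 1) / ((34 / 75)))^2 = 380283896 / 25721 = 14784.96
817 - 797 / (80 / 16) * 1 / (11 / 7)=39356 / 55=715.56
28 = 28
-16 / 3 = -5.33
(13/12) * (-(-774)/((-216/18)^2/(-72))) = -1677/4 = -419.25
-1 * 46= -46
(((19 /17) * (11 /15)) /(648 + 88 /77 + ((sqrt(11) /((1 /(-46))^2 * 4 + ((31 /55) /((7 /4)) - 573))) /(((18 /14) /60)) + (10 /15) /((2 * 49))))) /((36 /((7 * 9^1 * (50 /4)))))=60339398825182897 * sqrt(11) /17403581442754823541010 + 240335565185836799518 /8701790721377411770505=0.03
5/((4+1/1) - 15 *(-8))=0.04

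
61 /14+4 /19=1215 /266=4.57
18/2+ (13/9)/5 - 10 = -32/45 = -0.71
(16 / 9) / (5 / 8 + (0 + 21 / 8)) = 64 / 117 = 0.55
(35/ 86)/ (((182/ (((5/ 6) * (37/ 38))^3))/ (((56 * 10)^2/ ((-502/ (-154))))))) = 2986152640625/ 25984244637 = 114.92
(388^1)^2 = 150544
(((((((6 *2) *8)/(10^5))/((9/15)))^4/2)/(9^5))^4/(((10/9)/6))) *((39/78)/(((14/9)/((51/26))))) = 17/526531434657271430951896995509287080494686961174011230468750000000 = 0.00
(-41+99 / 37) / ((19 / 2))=-2836 / 703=-4.03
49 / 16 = 3.06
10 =10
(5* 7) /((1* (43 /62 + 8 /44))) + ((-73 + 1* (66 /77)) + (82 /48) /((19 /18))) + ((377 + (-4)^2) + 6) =117023993 /317604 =368.46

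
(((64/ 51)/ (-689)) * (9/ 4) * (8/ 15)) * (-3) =384/ 58565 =0.01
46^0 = 1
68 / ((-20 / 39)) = -663 / 5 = -132.60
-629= -629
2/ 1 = 2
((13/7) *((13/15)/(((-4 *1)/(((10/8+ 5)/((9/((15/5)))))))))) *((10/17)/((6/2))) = -4225/25704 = -0.16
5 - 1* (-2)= 7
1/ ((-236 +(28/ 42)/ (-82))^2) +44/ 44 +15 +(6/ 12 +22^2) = 843525554099/ 1685365682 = 500.50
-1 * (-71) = 71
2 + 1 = 3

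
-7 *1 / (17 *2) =-7 / 34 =-0.21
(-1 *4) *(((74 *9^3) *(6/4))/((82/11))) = -1780218/41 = -43419.95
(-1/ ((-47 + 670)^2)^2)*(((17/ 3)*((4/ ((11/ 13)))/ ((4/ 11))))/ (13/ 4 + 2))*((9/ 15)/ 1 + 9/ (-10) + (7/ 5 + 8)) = -5746/ 6778985428845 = -0.00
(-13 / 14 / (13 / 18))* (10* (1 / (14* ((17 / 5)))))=-225 / 833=-0.27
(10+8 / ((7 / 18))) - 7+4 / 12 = 502 / 21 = 23.90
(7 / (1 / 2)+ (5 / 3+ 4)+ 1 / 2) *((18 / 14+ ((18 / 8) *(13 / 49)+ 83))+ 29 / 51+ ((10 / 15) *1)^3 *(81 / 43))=4473280097 / 2578968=1734.52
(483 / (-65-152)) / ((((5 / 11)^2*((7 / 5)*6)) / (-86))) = 119669 / 1085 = 110.29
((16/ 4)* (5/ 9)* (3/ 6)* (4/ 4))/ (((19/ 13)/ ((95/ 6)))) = 325/ 27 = 12.04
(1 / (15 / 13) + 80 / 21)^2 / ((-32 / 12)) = -8.20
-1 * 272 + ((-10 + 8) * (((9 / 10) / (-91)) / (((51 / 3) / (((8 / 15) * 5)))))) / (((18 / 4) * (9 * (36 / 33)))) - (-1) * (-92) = -364.00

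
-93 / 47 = -1.98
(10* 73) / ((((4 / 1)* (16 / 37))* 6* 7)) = 13505 / 1344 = 10.05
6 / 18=1 / 3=0.33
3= 3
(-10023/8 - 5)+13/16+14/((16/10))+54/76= -379271/304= -1247.60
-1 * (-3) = 3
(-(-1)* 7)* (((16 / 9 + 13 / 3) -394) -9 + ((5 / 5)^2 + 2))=-24815 / 9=-2757.22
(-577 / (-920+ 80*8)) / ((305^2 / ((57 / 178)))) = 32889 / 4636366000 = 0.00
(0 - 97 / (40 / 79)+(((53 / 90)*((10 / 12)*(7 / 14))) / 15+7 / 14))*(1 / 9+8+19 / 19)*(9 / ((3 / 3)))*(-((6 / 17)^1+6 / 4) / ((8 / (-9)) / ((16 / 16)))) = -32658.38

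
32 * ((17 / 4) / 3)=136 / 3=45.33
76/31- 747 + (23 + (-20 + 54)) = -21314/31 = -687.55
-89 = -89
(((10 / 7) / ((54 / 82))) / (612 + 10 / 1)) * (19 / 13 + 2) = 1025 / 84903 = 0.01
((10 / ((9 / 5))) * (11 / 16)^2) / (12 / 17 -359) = -51425 / 7016832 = -0.01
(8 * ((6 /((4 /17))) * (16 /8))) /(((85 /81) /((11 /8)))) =2673 /5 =534.60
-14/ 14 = -1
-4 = -4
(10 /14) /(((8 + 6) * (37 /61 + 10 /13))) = 3965 /106918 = 0.04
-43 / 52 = -0.83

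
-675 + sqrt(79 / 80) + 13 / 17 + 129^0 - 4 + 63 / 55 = -632144 / 935 + sqrt(395) / 20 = -675.10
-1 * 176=-176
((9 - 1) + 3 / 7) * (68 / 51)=236 / 21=11.24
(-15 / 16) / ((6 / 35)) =-175 / 32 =-5.47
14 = 14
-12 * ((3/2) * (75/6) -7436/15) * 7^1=200333/5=40066.60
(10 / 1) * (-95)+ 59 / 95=-90191 / 95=-949.38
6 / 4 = 3 / 2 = 1.50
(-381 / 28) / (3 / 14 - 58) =381 / 1618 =0.24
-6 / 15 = -2 / 5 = -0.40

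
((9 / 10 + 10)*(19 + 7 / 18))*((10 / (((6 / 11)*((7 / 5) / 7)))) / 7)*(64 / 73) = 33476080 / 13797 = 2426.33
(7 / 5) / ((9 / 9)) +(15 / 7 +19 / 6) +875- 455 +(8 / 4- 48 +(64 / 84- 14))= 25723 / 70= 367.47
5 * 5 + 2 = 27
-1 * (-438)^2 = -191844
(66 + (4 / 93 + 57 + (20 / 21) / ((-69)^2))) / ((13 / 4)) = 1525445924 / 40292343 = 37.86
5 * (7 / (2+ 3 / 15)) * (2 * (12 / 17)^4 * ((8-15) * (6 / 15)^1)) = -20321280 / 918731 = -22.12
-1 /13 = -0.08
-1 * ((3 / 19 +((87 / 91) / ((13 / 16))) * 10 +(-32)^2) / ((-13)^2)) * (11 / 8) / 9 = -256129247 / 273500136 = -0.94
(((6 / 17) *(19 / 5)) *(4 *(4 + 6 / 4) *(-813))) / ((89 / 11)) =-22429044 / 7565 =-2964.84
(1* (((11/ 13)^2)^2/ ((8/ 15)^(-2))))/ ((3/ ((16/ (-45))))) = -14992384/ 867540375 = -0.02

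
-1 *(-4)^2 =-16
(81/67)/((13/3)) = 243/871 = 0.28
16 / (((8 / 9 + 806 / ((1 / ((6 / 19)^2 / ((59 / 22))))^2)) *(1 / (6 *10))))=489939193080 / 1022419033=479.20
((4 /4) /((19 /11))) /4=11 /76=0.14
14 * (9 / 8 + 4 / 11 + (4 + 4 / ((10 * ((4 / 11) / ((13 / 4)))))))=6979 / 55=126.89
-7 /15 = -0.47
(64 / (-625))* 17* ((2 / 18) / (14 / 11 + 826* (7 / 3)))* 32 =-95744 / 29833125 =-0.00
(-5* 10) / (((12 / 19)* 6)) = -475 / 36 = -13.19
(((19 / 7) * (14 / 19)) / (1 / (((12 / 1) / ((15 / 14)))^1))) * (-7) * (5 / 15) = -784 / 15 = -52.27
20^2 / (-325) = -16 / 13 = -1.23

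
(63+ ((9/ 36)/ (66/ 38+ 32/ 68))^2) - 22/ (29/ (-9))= 16474181141/ 235883216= 69.84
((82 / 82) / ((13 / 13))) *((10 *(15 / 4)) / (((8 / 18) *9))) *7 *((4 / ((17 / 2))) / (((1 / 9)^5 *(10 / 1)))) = 6200145 / 34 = 182357.21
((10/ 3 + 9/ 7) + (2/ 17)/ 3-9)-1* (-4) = -122/ 357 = -0.34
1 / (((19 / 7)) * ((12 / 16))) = 28 / 57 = 0.49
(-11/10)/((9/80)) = -88/9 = -9.78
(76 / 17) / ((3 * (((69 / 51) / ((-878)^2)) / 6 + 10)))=117174368 / 786301703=0.15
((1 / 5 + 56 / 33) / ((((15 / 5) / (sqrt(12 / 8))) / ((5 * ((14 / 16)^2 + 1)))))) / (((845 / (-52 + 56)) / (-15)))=-0.49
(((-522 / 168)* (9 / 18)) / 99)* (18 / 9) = -29 / 924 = -0.03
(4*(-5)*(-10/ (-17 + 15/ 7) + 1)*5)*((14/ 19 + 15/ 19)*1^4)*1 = -63075/ 247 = -255.36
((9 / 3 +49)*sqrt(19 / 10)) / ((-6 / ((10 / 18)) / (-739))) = 9607*sqrt(190) / 27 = 4904.57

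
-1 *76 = -76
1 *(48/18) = 2.67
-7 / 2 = -3.50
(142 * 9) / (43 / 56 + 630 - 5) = 23856 / 11681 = 2.04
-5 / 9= -0.56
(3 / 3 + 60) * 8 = 488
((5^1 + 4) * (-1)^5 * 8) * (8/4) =-144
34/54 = 17/27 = 0.63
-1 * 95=-95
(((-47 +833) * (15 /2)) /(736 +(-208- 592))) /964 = -5895 /61696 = -0.10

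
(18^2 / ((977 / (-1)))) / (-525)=108 / 170975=0.00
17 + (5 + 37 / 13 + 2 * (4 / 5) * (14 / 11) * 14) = 38149 / 715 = 53.36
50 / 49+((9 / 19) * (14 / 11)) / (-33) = 1.00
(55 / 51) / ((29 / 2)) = 110 / 1479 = 0.07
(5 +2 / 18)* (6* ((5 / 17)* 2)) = 920 / 51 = 18.04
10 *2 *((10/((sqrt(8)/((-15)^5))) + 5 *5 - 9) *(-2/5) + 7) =21478380.48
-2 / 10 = -1 / 5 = -0.20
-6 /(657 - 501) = -1 /26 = -0.04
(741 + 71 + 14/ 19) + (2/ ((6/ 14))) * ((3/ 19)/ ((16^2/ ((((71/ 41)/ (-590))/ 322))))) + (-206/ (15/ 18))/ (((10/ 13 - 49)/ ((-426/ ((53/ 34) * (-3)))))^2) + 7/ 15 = -1199262132792488373/ 17476239231418880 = -68.62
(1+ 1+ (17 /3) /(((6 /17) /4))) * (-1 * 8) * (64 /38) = -892.26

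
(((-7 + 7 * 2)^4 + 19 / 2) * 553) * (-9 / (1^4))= -23994117 / 2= -11997058.50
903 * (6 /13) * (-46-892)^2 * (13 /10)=2383497396 /5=476699479.20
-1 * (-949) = 949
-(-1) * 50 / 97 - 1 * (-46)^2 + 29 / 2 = -407591 / 194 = -2100.98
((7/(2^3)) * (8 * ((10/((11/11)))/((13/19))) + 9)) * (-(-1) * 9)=103131/104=991.64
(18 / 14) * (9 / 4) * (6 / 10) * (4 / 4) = 243 / 140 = 1.74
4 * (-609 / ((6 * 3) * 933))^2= 41209 / 7834401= 0.01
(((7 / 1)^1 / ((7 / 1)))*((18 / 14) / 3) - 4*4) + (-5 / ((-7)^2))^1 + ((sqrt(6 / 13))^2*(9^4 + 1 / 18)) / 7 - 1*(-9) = 813940 / 1911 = 425.92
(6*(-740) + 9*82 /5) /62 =-10731 /155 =-69.23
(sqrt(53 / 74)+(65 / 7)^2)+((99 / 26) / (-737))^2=sqrt(3922) / 74+12821036869 / 148693636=87.07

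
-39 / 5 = -7.80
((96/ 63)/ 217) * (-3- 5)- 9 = -41269/ 4557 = -9.06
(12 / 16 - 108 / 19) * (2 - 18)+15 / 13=19785 / 247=80.10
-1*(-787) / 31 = 787 / 31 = 25.39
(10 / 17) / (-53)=-10 / 901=-0.01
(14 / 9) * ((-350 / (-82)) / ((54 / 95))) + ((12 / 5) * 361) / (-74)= -50483 / 1843155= -0.03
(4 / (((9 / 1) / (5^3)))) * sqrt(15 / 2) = 250 * sqrt(30) / 9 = 152.15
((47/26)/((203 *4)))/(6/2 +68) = 0.00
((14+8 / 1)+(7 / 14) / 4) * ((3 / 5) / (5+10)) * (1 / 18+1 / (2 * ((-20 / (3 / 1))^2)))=28379 / 480000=0.06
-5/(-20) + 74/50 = 173/100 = 1.73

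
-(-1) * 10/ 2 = 5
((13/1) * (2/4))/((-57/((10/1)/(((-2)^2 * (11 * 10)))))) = -13/5016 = -0.00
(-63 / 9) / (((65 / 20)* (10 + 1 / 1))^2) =-112 / 20449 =-0.01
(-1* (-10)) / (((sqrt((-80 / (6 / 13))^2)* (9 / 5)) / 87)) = 2.79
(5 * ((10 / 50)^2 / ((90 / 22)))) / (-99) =-1 / 2025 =-0.00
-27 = -27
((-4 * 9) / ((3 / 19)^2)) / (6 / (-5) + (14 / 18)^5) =426333780 / 270259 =1577.50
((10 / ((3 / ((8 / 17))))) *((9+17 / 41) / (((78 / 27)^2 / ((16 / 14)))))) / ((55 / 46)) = 15341184 / 9070061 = 1.69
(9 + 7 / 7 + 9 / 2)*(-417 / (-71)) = 12093 / 142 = 85.16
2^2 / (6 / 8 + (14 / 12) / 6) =72 / 17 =4.24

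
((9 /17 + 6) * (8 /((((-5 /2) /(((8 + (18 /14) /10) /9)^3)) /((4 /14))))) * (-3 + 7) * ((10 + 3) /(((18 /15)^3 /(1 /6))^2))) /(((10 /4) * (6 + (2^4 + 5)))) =-443049121645 /14056304088456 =-0.03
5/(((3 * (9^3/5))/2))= 50/2187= 0.02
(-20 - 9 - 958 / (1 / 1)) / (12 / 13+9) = -4277 / 43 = -99.47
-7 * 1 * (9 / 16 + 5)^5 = -39088416143 / 1048576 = -37277.62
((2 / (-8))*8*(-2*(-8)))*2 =-64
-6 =-6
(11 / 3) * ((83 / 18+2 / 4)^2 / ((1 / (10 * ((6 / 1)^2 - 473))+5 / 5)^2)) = 444499444400 / 4638423123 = 95.83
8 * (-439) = -3512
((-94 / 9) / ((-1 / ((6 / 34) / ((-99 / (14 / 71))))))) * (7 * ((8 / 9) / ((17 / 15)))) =-368480 / 18282429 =-0.02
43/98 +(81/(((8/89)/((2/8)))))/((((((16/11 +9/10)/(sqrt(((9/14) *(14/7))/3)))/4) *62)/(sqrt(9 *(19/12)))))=43/98 +1189485 *sqrt(133)/899248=15.69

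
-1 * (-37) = 37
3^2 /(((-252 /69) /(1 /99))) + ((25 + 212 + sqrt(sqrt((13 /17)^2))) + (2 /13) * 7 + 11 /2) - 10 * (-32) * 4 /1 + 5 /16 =sqrt(221) /17 + 73218643 /48048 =1524.74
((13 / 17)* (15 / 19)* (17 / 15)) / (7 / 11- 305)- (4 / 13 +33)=-27545855 / 826956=-33.31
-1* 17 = -17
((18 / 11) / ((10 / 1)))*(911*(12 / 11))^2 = 1075577616 / 6655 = 161619.48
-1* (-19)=19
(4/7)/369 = 4/2583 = 0.00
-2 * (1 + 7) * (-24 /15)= 25.60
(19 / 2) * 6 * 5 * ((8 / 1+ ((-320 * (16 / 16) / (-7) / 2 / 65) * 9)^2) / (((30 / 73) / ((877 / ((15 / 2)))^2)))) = 170838549.99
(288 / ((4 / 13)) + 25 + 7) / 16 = 121 / 2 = 60.50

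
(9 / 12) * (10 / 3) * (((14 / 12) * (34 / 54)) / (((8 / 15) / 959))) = 2853025 / 864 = 3302.11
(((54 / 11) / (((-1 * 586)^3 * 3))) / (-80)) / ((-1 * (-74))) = 9 / 6552050623360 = 0.00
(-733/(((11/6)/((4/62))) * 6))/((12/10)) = -3665/1023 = -3.58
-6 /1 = -6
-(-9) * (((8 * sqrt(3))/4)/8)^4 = 81/256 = 0.32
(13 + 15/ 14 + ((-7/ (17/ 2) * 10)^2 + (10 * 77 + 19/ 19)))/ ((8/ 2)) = 3450799/ 16184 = 213.22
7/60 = 0.12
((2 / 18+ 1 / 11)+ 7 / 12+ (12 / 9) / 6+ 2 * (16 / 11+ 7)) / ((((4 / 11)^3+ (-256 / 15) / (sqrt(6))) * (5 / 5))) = -1904428075 * sqrt(6) / 1813992064 - 64387125 / 3627984128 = -2.59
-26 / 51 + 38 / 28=605 / 714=0.85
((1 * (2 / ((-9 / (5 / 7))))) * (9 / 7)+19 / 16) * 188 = 36237 / 196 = 184.88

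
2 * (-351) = -702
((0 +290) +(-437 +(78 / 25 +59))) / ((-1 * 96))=1061 / 1200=0.88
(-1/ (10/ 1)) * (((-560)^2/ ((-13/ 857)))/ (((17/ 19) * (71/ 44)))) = 22467934720/ 15691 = 1431899.48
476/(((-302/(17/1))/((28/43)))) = -113288/6493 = -17.45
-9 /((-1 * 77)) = 9 /77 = 0.12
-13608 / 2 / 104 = -1701 / 26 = -65.42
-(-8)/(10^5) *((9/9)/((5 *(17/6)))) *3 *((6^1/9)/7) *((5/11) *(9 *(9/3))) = 81/4090625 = 0.00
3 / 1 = 3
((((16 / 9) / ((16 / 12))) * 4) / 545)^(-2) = 2673225 / 256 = 10442.29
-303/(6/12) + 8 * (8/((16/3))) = -594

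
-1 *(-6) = 6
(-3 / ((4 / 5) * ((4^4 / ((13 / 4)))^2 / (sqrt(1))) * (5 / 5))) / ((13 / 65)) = -12675 / 4194304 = -0.00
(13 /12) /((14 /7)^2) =13 /48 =0.27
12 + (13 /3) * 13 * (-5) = -809 /3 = -269.67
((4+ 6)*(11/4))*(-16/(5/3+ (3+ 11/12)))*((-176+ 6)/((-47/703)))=-631012800/3149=-200385.14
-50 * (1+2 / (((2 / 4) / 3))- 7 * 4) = 750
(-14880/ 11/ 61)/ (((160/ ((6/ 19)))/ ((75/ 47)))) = -41850/ 599203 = -0.07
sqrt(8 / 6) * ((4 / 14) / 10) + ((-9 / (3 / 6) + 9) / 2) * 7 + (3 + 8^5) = 2 * sqrt(3) / 105 + 65479 / 2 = 32739.53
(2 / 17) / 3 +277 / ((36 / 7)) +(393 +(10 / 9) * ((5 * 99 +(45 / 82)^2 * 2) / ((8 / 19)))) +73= 3760655023 / 2057544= 1827.74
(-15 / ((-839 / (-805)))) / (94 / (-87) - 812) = 1050525 / 59349182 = 0.02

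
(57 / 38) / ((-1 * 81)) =-0.02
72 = 72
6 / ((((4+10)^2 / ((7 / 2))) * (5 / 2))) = 3 / 70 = 0.04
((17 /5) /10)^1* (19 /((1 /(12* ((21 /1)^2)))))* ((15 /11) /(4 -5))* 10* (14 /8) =-8973909 /11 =-815809.91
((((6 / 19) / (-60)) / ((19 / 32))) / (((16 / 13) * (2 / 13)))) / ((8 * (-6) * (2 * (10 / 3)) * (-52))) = -13 / 4620800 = -0.00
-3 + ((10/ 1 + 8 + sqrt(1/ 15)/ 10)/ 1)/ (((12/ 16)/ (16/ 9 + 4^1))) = 104* sqrt(15)/ 2025 + 407/ 3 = 135.87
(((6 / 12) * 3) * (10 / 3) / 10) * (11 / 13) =11 / 26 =0.42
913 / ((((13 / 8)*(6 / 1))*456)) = 913 / 4446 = 0.21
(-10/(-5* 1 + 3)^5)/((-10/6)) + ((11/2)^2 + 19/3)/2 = 869/48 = 18.10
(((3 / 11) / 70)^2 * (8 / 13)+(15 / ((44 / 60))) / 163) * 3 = 118251927 / 314088775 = 0.38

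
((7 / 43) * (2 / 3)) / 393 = 14 / 50697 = 0.00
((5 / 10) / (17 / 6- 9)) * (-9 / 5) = 27 / 185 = 0.15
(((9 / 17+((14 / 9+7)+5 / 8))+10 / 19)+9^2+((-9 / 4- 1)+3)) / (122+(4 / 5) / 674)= 3565421245 / 4780782432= 0.75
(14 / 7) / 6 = 1 / 3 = 0.33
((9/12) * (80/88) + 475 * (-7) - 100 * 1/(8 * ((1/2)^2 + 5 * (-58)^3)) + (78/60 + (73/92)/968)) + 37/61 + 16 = -31859650969648459/9635720717920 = -3306.41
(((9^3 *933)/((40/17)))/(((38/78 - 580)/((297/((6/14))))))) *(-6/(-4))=-937512765189/1808080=-518512.88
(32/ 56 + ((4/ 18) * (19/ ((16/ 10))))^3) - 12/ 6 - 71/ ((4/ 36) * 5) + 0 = -181016963/ 1632960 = -110.85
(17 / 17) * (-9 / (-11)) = 0.82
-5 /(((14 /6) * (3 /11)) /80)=-4400 /7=-628.57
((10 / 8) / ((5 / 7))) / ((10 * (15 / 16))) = 14 / 75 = 0.19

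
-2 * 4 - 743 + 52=-699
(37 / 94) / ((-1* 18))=-37 / 1692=-0.02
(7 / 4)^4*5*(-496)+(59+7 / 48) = -23200.54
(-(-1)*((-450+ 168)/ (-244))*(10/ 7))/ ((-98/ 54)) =-0.91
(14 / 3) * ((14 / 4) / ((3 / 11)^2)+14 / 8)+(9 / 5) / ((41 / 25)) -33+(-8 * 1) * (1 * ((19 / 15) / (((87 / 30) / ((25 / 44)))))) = 136924813 / 706266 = 193.87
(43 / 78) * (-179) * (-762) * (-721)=-704791199 / 13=-54214707.62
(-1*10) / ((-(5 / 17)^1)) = 34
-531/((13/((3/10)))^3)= -14337/2197000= -0.01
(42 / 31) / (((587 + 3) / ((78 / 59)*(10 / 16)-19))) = -90069 / 2158220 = -0.04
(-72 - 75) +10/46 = -3376/23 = -146.78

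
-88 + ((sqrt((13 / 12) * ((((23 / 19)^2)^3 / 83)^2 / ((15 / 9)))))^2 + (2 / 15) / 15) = -1207469296746672917663983 / 13722773829702104816100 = -87.99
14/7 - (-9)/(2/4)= 20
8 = 8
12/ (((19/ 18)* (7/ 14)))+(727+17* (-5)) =12630/ 19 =664.74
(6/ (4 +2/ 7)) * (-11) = -77/ 5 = -15.40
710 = 710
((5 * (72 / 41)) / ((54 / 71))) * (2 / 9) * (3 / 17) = 2840 / 6273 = 0.45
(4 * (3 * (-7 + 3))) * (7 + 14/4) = -504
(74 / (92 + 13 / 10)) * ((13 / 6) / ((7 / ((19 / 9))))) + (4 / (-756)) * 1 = 90457 / 176337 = 0.51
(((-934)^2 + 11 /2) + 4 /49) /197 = 85491435 /19306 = 4428.23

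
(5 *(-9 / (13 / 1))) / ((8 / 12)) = -135 / 26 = -5.19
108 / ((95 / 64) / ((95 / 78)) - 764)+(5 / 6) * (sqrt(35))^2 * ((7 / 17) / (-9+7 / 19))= -625931443 / 408313752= -1.53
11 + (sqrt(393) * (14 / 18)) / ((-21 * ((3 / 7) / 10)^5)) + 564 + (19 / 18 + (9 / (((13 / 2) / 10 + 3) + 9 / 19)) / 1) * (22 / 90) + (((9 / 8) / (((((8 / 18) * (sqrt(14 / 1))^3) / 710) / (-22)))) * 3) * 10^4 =-593071875 * sqrt(14) / 98 - 1680700000 * sqrt(393) / 6561 + 730834913 / 1269270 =-27721291.22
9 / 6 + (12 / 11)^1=2.59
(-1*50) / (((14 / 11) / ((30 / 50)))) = -165 / 7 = -23.57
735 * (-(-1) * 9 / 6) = 2205 / 2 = 1102.50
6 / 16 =3 / 8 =0.38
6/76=3/38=0.08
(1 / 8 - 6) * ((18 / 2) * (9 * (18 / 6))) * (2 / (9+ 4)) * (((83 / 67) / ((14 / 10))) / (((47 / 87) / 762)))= -3342709215 / 12194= -274127.38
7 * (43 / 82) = 301 / 82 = 3.67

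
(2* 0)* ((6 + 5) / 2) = 0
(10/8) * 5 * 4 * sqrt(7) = 25 * sqrt(7) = 66.14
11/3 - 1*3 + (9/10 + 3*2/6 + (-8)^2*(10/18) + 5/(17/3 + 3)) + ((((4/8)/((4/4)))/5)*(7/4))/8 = 38.72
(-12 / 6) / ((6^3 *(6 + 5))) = -1 / 1188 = -0.00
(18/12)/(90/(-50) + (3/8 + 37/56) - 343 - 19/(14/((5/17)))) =-3570/819109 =-0.00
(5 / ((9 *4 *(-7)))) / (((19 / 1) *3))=-5 / 14364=-0.00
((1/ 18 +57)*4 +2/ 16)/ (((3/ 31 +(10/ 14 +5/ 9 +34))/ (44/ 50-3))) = -189087941/ 13814200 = -13.69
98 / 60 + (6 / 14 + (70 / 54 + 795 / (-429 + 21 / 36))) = 275459 / 183330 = 1.50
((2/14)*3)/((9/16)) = 16/21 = 0.76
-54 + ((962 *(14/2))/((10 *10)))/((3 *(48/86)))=-49619/3600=-13.78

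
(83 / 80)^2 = 6889 / 6400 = 1.08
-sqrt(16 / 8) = -sqrt(2) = -1.41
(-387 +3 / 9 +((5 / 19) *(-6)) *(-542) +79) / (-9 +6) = -182.71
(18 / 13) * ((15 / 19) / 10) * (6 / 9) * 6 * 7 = 756 / 247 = 3.06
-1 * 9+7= -2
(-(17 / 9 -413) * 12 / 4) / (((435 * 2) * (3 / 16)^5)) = 387973120 / 63423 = 6117.23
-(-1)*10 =10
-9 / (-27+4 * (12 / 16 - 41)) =9 / 188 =0.05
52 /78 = 2 /3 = 0.67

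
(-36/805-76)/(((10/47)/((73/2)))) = -52508024/4025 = -13045.47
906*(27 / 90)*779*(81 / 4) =85751541 / 20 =4287577.05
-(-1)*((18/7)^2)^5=3570467226624/282475249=12639.93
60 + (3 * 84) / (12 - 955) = 56328 / 943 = 59.73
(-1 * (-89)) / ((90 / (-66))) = -979 / 15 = -65.27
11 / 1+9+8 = 28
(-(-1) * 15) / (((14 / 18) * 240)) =9 / 112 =0.08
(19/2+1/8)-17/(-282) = 10925/1128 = 9.69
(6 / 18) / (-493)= -1 / 1479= -0.00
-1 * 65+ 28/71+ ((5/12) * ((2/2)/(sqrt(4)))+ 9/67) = -7336775/114168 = -64.26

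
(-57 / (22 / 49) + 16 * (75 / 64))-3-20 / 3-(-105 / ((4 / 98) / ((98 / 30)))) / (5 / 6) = 6577777 / 660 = 9966.33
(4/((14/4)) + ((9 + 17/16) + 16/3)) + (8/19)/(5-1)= 16.64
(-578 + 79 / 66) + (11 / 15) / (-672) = -63956041 / 110880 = -576.80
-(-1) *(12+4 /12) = 37 /3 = 12.33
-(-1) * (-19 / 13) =-19 / 13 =-1.46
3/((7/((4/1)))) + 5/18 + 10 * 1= 1511/126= 11.99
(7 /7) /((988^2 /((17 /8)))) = 17 /7809152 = 0.00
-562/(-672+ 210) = 281/231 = 1.22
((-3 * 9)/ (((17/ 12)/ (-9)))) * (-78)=-227448/ 17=-13379.29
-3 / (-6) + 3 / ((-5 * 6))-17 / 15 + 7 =94 / 15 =6.27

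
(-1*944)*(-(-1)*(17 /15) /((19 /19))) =-16048 /15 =-1069.87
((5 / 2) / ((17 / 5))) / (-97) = -25 / 3298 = -0.01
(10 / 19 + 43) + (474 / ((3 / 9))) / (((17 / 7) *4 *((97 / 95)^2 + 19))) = 50.83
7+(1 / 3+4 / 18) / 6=383 / 54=7.09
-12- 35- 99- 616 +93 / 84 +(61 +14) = -19205 / 28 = -685.89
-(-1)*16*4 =64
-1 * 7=-7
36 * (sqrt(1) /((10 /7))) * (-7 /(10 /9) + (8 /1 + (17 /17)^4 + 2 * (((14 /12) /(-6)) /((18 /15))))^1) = 8981 /150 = 59.87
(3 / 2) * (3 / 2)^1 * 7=63 / 4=15.75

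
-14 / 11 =-1.27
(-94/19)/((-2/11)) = 517/19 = 27.21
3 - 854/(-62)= 16.77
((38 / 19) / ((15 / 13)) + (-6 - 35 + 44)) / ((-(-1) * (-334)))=-71 / 5010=-0.01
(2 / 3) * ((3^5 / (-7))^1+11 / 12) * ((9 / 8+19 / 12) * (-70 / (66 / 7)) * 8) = 6458725 / 1782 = 3624.42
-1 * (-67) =67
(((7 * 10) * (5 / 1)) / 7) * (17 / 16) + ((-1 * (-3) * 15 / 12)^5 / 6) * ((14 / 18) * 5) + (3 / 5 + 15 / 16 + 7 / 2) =5517459 / 10240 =538.81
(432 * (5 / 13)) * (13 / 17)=2160 / 17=127.06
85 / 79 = 1.08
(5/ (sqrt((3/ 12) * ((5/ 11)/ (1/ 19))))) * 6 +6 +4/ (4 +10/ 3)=72/ 11 +12 * sqrt(1045)/ 19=26.96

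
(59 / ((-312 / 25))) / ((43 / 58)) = -42775 / 6708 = -6.38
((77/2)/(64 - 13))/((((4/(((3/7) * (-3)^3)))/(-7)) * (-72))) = -231/1088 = -0.21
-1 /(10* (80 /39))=-39 /800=-0.05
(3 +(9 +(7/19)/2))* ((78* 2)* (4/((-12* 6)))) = -6019/57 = -105.60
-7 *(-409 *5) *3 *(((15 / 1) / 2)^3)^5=18805353122406005859375 / 32768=573893833081237971.78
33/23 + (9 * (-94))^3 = -13926401895/23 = -605495734.57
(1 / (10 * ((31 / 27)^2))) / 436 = 729 / 4189960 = 0.00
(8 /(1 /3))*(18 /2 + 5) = 336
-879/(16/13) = -11427/16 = -714.19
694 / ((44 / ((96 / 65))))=16656 / 715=23.30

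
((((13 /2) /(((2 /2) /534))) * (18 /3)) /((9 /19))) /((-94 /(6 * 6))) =-791388 /47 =-16838.04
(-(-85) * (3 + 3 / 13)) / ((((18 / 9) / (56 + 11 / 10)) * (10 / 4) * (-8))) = -392.01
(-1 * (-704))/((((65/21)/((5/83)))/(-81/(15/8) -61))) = -7702464/5395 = -1427.70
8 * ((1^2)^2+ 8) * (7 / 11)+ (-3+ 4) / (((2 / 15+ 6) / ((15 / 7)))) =327051 / 7084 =46.17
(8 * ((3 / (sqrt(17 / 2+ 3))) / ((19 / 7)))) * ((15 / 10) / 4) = 63 * sqrt(46) / 437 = 0.98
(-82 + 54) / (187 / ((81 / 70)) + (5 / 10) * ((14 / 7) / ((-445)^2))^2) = -22234281654375 / 128327489795353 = -0.17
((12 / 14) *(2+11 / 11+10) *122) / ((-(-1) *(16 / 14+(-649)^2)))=3172 / 982805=0.00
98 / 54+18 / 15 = 407 / 135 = 3.01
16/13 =1.23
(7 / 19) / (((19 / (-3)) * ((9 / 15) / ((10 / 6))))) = -175 / 1083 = -0.16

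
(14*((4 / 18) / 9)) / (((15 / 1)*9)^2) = 0.00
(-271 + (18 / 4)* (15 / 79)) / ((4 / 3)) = -128049 / 632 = -202.61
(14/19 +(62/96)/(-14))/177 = 8819/2259936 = 0.00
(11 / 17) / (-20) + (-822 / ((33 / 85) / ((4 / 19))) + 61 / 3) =-90695437 / 213180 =-425.44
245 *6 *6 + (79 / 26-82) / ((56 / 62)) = 8732.58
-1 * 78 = -78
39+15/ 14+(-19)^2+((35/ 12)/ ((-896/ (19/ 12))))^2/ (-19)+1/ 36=401.10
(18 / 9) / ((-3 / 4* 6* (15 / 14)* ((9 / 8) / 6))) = -896 / 405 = -2.21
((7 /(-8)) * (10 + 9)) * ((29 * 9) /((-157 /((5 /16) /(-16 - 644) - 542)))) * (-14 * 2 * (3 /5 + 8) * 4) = 797371969611 /55264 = 14428415.78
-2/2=-1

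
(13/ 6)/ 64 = 13/ 384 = 0.03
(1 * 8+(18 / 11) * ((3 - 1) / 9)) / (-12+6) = -1.39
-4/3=-1.33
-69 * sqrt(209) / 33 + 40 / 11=40 / 11- 23 * sqrt(209) / 11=-26.59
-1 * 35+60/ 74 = -1265/ 37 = -34.19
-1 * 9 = -9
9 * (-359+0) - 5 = -3236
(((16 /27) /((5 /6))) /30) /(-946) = -8 /319275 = -0.00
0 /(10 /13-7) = 0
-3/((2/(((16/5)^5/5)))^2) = -824633720832/244140625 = -3377.70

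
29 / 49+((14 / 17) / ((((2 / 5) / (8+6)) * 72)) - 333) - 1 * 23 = -10645975 / 29988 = -355.01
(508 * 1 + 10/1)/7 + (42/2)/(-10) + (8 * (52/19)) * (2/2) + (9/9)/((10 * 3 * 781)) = 20877311/222585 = 93.79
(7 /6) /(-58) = -0.02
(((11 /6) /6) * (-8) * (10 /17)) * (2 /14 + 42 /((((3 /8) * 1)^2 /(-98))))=135223660 /3213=42086.42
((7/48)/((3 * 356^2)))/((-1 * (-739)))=7/13486738176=0.00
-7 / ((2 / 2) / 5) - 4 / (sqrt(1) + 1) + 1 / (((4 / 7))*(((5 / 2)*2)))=-733 / 20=-36.65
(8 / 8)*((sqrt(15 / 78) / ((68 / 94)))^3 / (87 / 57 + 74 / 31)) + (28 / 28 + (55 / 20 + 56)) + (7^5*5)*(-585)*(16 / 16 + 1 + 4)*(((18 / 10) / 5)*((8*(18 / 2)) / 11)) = -30581745659 / 44 + 61151747*sqrt(130) / 12248541344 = -695039674.01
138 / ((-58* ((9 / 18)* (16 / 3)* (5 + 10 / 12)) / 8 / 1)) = -1242 / 1015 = -1.22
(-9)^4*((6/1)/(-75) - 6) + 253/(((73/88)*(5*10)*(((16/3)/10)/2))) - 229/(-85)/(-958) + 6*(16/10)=-1184669634611/29721950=-39858.41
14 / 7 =2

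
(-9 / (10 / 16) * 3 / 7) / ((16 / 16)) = -216 / 35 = -6.17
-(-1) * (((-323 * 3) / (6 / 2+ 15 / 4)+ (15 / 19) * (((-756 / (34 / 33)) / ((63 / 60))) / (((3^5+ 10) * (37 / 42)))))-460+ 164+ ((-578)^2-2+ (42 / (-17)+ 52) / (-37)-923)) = 823090891489 / 2473857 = 332715.63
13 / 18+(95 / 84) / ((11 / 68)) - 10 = -3169 / 1386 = -2.29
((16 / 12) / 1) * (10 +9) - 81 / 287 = 21569 / 861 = 25.05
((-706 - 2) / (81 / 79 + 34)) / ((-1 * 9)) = 18644 / 8301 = 2.25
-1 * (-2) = 2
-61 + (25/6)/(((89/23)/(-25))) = -46949/534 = -87.92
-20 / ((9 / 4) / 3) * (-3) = 80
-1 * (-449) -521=-72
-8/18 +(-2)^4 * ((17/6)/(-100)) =-0.90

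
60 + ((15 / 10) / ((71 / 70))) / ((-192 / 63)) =270435 / 4544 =59.51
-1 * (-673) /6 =673 /6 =112.17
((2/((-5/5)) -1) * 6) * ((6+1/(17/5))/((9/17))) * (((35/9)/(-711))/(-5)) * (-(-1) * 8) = -11984/6399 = -1.87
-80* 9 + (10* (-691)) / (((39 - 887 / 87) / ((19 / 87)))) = -967805 / 1253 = -772.39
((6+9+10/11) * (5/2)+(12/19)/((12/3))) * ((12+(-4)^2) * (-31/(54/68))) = -246292396/5643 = -43645.65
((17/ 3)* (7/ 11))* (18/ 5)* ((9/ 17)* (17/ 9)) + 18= 1704/ 55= 30.98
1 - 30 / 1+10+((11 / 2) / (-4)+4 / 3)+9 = -241 / 24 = -10.04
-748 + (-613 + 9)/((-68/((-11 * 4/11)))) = -13320/17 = -783.53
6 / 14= 3 / 7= 0.43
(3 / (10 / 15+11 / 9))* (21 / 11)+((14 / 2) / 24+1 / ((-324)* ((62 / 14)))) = 12482911 / 3756456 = 3.32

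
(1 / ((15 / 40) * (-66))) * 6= -8 / 33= -0.24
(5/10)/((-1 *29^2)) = -1/1682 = -0.00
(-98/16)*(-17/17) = 49/8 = 6.12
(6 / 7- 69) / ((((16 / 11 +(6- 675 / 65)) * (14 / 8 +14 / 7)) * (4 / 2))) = 45474 / 14665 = 3.10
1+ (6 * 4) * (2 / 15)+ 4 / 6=73 / 15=4.87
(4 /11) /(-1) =-4 /11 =-0.36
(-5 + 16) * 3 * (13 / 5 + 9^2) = 13794 / 5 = 2758.80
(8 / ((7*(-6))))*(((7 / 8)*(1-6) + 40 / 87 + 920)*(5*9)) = -455425 / 58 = -7852.16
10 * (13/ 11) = 130/ 11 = 11.82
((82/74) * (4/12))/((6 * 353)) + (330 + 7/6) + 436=90179695/117549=767.17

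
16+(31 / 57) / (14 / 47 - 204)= 8730031 / 545718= 16.00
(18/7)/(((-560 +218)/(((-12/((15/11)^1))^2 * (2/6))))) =-1936/9975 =-0.19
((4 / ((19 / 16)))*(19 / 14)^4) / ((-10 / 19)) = -260642 / 12005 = -21.71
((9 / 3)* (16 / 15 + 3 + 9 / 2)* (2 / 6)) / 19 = 257 / 570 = 0.45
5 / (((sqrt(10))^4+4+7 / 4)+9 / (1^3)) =20 / 459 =0.04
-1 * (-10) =10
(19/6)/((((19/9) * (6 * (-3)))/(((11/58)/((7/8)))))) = -0.02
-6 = -6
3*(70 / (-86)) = -105 / 43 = -2.44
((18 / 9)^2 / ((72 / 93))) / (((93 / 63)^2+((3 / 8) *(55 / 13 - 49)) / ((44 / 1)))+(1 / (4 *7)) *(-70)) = -5213208 / 708745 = -7.36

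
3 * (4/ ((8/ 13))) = 39/ 2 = 19.50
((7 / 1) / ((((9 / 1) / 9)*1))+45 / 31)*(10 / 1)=2620 / 31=84.52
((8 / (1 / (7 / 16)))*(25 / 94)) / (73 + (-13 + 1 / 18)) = 1575 / 101614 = 0.02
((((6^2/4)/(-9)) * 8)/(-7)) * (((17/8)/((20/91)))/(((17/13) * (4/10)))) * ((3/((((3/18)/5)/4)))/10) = 1521/2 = 760.50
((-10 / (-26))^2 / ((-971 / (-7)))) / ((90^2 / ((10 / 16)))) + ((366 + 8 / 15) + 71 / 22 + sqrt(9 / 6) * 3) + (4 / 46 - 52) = 3 * sqrt(6) / 2 + 171021354885859 / 538060929120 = 321.52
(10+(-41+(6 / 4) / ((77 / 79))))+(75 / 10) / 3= -2076 / 77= -26.96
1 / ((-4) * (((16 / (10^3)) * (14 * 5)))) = -25 / 112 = -0.22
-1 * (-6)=6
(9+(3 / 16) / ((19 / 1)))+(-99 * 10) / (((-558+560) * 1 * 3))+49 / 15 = -696419 / 4560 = -152.72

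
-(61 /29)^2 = -3721 /841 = -4.42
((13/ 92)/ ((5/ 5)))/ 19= 13/ 1748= 0.01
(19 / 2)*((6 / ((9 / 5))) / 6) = 95 / 18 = 5.28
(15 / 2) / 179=15 / 358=0.04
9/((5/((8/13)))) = 72/65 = 1.11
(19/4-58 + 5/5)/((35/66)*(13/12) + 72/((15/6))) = -1.78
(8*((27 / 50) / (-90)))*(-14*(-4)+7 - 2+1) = -372 / 125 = -2.98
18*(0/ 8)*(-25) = 0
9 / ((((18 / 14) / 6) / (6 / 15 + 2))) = 504 / 5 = 100.80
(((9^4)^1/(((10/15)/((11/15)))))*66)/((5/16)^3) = 9755209728/625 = 15608335.56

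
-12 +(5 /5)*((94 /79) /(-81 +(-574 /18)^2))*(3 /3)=-35929185 /2994416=-12.00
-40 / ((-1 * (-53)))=-40 / 53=-0.75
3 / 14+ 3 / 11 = 75 / 154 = 0.49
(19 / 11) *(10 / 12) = 95 / 66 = 1.44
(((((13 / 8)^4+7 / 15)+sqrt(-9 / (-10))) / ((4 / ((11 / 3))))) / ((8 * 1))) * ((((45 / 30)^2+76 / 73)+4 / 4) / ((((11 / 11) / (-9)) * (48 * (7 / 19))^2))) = -324901553383 / 3086336655360 - 710809 * sqrt(10) / 167444480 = -0.12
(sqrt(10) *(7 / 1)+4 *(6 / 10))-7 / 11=97 / 55+7 *sqrt(10)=23.90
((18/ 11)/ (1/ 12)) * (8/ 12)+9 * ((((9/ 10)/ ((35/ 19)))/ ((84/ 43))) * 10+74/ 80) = 189405/ 4312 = 43.93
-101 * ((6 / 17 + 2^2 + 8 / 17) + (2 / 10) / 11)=-457227 / 935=-489.01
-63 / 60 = -1.05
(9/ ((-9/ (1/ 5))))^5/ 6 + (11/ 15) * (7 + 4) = 8.07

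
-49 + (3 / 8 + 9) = -317 / 8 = -39.62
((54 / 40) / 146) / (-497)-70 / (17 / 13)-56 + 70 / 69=-184725468791 / 1702304520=-108.51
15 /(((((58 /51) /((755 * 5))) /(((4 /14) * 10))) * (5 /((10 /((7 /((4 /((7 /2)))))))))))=462060000 /9947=46452.20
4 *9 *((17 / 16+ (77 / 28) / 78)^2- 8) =-2645783 / 10816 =-244.62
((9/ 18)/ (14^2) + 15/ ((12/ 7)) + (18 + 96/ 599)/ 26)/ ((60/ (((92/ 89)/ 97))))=0.00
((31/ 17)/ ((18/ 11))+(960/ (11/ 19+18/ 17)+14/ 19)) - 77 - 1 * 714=-202.99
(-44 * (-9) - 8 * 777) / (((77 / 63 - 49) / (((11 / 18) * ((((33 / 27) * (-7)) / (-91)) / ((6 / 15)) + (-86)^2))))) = 1846677173 / 3354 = 550589.50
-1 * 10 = -10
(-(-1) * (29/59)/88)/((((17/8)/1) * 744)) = 0.00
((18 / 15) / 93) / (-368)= -1 / 28520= -0.00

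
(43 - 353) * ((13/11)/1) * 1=-4030/11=-366.36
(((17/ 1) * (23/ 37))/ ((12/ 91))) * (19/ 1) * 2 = 676039/ 222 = 3045.22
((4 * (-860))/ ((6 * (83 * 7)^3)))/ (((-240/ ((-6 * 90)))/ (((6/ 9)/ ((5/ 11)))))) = -1892/ 196122941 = -0.00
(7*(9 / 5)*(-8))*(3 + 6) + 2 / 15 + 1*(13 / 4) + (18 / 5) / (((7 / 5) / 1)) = -378523 / 420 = -901.25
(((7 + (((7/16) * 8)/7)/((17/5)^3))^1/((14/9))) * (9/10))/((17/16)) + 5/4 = 59267911/11692940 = 5.07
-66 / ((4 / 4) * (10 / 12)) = -396 / 5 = -79.20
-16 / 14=-8 / 7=-1.14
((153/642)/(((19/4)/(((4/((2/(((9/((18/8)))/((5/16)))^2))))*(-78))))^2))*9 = 1499242086531072/24141875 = 62101310.96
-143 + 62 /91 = -12951 /91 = -142.32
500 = 500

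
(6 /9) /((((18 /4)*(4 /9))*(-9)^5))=-1 /177147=-0.00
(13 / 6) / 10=13 / 60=0.22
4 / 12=1 / 3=0.33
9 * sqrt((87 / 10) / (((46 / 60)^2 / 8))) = 108 * sqrt(435) / 23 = 97.94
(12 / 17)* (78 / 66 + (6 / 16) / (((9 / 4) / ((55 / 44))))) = 367 / 374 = 0.98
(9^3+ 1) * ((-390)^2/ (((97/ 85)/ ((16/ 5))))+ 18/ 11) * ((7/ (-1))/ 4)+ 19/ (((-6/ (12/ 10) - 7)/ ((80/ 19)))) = -1744113076885/ 3201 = -544865066.19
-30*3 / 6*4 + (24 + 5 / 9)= -319 / 9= -35.44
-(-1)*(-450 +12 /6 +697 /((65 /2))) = -27726 /65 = -426.55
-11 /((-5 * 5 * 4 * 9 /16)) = 44 /225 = 0.20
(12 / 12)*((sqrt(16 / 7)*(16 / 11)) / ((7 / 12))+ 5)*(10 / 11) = 7680*sqrt(7) / 5929+ 50 / 11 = 7.97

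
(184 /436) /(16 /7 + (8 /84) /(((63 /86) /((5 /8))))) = 121716 /682667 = 0.18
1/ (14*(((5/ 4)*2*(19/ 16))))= 16/ 665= 0.02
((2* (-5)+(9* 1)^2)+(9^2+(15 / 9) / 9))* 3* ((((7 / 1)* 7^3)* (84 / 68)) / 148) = 69059963 / 7548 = 9149.44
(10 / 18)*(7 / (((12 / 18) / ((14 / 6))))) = 13.61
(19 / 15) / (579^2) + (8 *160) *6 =38619763219 / 5028615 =7680.00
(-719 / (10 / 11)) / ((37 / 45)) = -961.91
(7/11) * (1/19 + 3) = 406/209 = 1.94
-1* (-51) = 51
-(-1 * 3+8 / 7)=13 / 7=1.86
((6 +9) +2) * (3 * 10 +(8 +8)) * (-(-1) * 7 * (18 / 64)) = 24633 / 16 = 1539.56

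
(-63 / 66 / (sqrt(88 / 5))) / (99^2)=-7*sqrt(110) / 3162456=-0.00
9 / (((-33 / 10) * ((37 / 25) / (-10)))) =7500 / 407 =18.43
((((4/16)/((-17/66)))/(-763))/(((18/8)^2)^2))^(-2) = 405918808.54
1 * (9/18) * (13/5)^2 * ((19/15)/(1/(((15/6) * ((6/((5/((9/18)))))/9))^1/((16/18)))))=3211/4000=0.80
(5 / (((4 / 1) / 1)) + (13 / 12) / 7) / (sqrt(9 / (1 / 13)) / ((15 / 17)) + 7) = -1475 / 15192 + 5015* sqrt(13) / 106344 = 0.07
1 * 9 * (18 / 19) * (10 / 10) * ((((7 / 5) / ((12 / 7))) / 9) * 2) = 1.55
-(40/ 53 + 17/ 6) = -1141/ 318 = -3.59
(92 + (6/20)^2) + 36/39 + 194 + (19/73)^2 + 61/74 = 73797257191/256324900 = 287.91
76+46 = 122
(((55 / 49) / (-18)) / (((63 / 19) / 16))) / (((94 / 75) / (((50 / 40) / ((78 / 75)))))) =-3265625 / 11316942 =-0.29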